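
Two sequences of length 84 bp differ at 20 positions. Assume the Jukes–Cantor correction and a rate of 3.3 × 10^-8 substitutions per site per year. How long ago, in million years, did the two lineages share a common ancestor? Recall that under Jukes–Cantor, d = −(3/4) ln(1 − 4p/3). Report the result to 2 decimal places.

p = 20/84 ≈ 0.238095.
d = −(3/4) ln(1 − 4p/3) = −0.75 ln(1 − 0.31746) = −0.75 ln(0.68254)
  = −0.75 × (-0.381934) = 0.286451 substitutions/site.
Under a molecular clock d = 2μt, so t = d/(2μ) = 0.286451 / (2 × 3.3 × 10^-8) = 4.34 million years.

4.34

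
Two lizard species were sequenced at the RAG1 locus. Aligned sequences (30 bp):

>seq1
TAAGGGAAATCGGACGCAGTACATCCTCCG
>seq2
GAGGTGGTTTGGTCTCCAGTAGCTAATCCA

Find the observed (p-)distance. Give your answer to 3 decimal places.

0.533

The sequences differ at 16 of 30 positions.
p = 16/30 = 0.533333… ≈ 0.533 (to 3 d.p.).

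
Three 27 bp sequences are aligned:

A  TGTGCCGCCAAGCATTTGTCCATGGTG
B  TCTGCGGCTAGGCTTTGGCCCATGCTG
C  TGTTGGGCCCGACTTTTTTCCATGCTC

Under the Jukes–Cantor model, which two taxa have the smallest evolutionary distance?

A and B

A–B: 8/27 differ, p = 0.296, d = 0.377.
A–C: 10/27 differ, p = 0.370, d = 0.511.
B–C: 10/27 differ, p = 0.370, d = 0.511.
The smallest distance is between A and B.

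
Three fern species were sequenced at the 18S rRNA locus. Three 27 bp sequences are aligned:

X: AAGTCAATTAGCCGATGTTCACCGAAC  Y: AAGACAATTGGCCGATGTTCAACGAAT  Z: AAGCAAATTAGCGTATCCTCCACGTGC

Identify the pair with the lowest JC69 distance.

X–Y: 4/27 differ, p = 0.148, d = 0.165.
X–Z: 10/27 differ, p = 0.370, d = 0.511.
Y–Z: 11/27 differ, p = 0.407, d = 0.588.
The smallest distance is between X and Y.

X and Y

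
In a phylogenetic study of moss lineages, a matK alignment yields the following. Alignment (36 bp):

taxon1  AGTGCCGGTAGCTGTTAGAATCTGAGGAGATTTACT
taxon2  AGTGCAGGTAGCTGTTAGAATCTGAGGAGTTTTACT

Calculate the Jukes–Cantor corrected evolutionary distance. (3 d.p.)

0.058

The sequences differ at 2 of 36 sites (6, 30), so p = 2/36 ≈ 0.055556.
d = −(3/4) ln(1 − 4p/3) = −0.75 ln(1 − 0.074075) = −0.75 ln(0.925925)
  = −0.75 × (-0.076962) = 0.057722 substitutions/site.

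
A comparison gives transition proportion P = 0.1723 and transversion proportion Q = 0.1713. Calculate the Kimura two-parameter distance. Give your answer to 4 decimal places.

Under the Kimura two-parameter model, d = −½ ln(1 − 2P − Q) − ¼ ln(1 − 2Q).
1 − 2P − Q = 0.4841, giving −½ ln(0.4841) = 0.362732.
1 − 2Q = 0.6574, giving −¼ ln(0.6574) = 0.104866.
d = 0.362732 + 0.104866 = 0.467598.

0.4676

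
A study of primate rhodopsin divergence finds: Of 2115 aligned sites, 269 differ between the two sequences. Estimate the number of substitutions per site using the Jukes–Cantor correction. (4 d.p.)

p = 269/2115 ≈ 0.127187.
d = −(3/4) ln(1 − 4p/3) = −0.75 ln(1 − 0.169583) = −0.75 ln(0.830417)
  = −0.75 × (-0.185827) = 0.139370 substitutions/site.

0.1394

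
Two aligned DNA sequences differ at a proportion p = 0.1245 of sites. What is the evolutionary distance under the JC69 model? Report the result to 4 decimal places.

0.1361

d = −(3/4) ln(1 − 4p/3) = −0.75 ln(1 − 0.166) = −0.75 ln(0.834)
  = −0.75 × (-0.181522) = 0.136142 substitutions/site.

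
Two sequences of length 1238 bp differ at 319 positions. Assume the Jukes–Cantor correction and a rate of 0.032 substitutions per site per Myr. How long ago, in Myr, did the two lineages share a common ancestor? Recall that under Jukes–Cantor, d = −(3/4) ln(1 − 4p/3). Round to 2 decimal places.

p = 319/1238 ≈ 0.257674.
d = −(3/4) ln(1 − 4p/3) = −0.75 ln(1 − 0.343565) = −0.75 ln(0.656435)
  = −0.75 × (-0.420932) = 0.315699 substitutions/site.
Under a molecular clock d = 2μt, so t = d/(2μ) = 0.315699 / (2 × 0.032) = 4.93 Myr.

4.93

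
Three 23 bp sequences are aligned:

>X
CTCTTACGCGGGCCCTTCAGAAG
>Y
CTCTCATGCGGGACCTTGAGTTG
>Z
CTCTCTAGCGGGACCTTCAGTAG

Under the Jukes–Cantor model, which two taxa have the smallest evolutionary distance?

X–Y: 6/23 differ, p = 0.261, d = 0.321.
X–Z: 5/23 differ, p = 0.217, d = 0.257.
Y–Z: 4/23 differ, p = 0.174, d = 0.198.
The smallest distance is between Y and Z.

Y and Z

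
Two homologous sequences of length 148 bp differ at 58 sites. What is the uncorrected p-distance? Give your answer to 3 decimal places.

0.392

p = 58/148 = 0.391891… ≈ 0.392 (to 3 d.p.).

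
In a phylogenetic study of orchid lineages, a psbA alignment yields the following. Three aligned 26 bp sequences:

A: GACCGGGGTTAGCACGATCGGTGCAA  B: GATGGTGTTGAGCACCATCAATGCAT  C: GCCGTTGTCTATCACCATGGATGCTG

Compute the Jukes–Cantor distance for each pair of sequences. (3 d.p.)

d(A,B) = 0.464, d(A,C) = 0.717, d(B,C) = 0.539

A–B: 9/26 sites differ → p ≈ 0.346154, d = −0.75 ln(1 − 0.461539) = 0.464280 ≈ 0.464.
A–C: 12/26 sites differ → p ≈ 0.461538, d = −0.75 ln(1 − 0.615384) = 0.716632 ≈ 0.717.
B–C: 10/26 sites differ → p ≈ 0.384615, d = −0.75 ln(1 − 0.51282) = 0.539341 ≈ 0.539.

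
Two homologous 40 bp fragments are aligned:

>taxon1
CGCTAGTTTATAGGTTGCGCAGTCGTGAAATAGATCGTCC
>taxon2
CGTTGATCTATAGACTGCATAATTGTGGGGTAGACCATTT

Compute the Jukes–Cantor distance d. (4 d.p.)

0.6272

The sequences differ at 17 of 40 sites, so p = 17/40 = 0.425.
d = −(3/4) ln(1 − 4p/3) = −0.75 ln(1 − 0.566667) = −0.75 ln(0.433333)
  = −0.75 × (-0.836249) = 0.627187 substitutions/site.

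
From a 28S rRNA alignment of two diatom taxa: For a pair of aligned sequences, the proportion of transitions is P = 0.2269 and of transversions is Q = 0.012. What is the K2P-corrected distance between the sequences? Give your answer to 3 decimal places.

0.320

Under the Kimura two-parameter model, d = −½ ln(1 − 2P − Q) − ¼ ln(1 − 2Q).
1 − 2P − Q = 0.5342, giving −½ ln(0.5342) = 0.313492.
1 − 2Q = 0.976, giving −¼ ln(0.976) = 0.006073.
d = 0.313492 + 0.006073 = 0.319565.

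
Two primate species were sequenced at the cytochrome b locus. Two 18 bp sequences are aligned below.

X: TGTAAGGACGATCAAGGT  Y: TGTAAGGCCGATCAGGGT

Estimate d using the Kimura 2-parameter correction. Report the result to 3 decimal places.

0.121

Of 18 sites, 1 differences are transitions and 1 are transversions, so P = 1/18 ≈ 0.055556 and Q = 1/18 ≈ 0.055556.
Under the Kimura two-parameter model, d = −½ ln(1 − 2P − Q) − ¼ ln(1 − 2Q).
1 − 2P − Q = 0.833332, giving −½ ln(0.833332) = 0.091162.
1 − 2Q = 0.888888, giving −¼ ln(0.888888) = 0.029446.
d = 0.091162 + 0.029446 = 0.120608.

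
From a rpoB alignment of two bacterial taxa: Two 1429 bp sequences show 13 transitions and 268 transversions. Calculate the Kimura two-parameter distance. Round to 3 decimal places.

0.233

P = 13/1429 ≈ 0.009097 and Q = 268/1429 ≈ 0.187544.
Under the Kimura two-parameter model, d = −½ ln(1 − 2P − Q) − ¼ ln(1 − 2Q).
1 − 2P − Q = 0.794262, giving −½ ln(0.794262) = 0.115171.
1 − 2Q = 0.624912, giving −¼ ln(0.624912) = 0.117536.
d = 0.115171 + 0.117536 = 0.232707.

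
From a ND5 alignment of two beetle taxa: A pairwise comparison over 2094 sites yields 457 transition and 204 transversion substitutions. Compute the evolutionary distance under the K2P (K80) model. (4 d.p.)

0.4359

P = 457/2094 ≈ 0.218243 and Q = 204/2094 ≈ 0.097421.
Under the Kimura two-parameter model, d = −½ ln(1 − 2P − Q) − ¼ ln(1 − 2Q).
1 − 2P − Q = 0.466093, giving −½ ln(0.466093) = 0.381685.
1 − 2Q = 0.805158, giving −¼ ln(0.805158) = 0.054179.
d = 0.381685 + 0.054179 = 0.435864.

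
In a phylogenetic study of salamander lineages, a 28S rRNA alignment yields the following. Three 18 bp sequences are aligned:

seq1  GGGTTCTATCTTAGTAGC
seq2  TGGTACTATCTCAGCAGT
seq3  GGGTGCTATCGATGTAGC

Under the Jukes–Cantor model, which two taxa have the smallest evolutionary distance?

seq1–seq2: 5/18 differ, p = 0.278, d = 0.347.
seq1–seq3: 4/18 differ, p = 0.222, d = 0.264.
seq2–seq3: 7/18 differ, p = 0.389, d = 0.548.
The smallest distance is between seq1 and seq3.

seq1 and seq3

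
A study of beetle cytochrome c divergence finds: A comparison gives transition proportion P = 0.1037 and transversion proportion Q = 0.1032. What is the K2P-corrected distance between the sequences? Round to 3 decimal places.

0.244

Under the Kimura two-parameter model, d = −½ ln(1 − 2P − Q) − ¼ ln(1 − 2Q).
1 − 2P − Q = 0.6894, giving −½ ln(0.6894) = 0.185967.
1 − 2Q = 0.7936, giving −¼ ln(0.7936) = 0.057794.
d = 0.185967 + 0.057794 = 0.243761.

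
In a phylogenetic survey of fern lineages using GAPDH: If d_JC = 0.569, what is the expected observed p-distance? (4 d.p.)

p = (3/4)(1 − e^(−4d/3)) = 0.75 × (1 − e^(-0.758667)) = 0.75 × (1 − 0.468290) = 0.398783.

0.3988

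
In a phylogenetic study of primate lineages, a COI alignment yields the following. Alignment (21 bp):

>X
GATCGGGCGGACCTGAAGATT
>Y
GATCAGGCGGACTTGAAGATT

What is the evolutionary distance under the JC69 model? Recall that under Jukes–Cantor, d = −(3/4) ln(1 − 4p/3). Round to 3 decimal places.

The sequences differ at 2 of 21 sites (5, 13), so p = 2/21 ≈ 0.095238.
d = −(3/4) ln(1 − 4p/3) = −0.75 ln(1 − 0.126984) = −0.75 ln(0.873016)
  = −0.75 × (-0.135801) = 0.101851 substitutions/site.

0.102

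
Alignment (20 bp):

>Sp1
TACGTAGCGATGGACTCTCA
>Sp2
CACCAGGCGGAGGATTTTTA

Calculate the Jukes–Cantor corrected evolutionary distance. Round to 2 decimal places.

The sequences differ at 9 of 20 sites (1, 4, 5, 6, 10, 11, 15, 17, 19), so p = 9/20 = 0.45.
d = −(3/4) ln(1 − 4p/3) = −0.75 ln(1 − 0.6) = −0.75 ln(0.4)
  = −0.75 × (-0.916291) = 0.687218 substitutions/site.

0.69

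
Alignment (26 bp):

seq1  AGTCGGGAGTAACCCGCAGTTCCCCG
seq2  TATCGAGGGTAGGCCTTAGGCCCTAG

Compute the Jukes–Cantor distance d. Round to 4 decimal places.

The sequences differ at 12 of 26 sites, so p = 12/26 ≈ 0.461538.
d = −(3/4) ln(1 − 4p/3) = −0.75 ln(1 − 0.615384) = −0.75 ln(0.384616)
  = −0.75 × (-0.955510) = 0.716633 substitutions/site.

0.7166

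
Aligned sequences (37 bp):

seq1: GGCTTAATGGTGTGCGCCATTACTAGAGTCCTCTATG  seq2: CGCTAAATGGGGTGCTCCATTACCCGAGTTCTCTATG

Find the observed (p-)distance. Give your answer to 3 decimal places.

The sequences differ at 7 of 37 positions (sites 1, 5, 11, 16, 24, 25, 30).
p = 7/37 = 0.189189… ≈ 0.189 (to 3 d.p.).

0.189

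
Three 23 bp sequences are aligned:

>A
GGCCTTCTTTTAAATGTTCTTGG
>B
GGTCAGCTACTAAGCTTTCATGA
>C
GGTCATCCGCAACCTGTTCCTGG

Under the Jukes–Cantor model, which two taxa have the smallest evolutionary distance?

A and C

A–B: 10/23 differ, p = 0.435, d = 0.650.
A–C: 9/23 differ, p = 0.391, d = 0.553.
B–C: 10/23 differ, p = 0.435, d = 0.650.
The smallest distance is between A and C.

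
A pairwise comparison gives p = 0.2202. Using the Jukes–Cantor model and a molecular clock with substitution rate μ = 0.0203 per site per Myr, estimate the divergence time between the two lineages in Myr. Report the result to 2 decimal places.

6.42

d = −(3/4) ln(1 − 4p/3) = −0.75 ln(1 − 0.2936) = −0.75 ln(0.7064)
  = −0.75 × (-0.347574) = 0.260681 substitutions/site.
Under a molecular clock d = 2μt, so t = d/(2μ) = 0.260681 / (2 × 0.0203) = 6.42 Myr.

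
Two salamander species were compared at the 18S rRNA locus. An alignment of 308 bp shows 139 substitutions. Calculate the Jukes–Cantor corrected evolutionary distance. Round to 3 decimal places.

p = 139/308 ≈ 0.451299.
d = −(3/4) ln(1 − 4p/3) = −0.75 ln(1 − 0.601732) = −0.75 ln(0.398268)
  = −0.75 × (-0.920630) = 0.690473 substitutions/site.

0.690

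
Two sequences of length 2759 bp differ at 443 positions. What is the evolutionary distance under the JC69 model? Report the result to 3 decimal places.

p = 443/2759 ≈ 0.160565.
d = −(3/4) ln(1 − 4p/3) = −0.75 ln(1 − 0.214087) = −0.75 ln(0.785913)
  = −0.75 × (-0.240909) = 0.180682 substitutions/site.

0.181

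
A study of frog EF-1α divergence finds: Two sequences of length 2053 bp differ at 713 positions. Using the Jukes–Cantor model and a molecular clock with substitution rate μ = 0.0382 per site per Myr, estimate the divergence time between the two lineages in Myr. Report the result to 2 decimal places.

6.10

p = 713/2053 ≈ 0.347297.
d = −(3/4) ln(1 − 4p/3) = −0.75 ln(1 − 0.463063) = −0.75 ln(0.536937)
  = −0.75 × (-0.621875) = 0.466406 substitutions/site.
Under a molecular clock d = 2μt, so t = d/(2μ) = 0.466406 / (2 × 0.0382) = 6.10 Myr.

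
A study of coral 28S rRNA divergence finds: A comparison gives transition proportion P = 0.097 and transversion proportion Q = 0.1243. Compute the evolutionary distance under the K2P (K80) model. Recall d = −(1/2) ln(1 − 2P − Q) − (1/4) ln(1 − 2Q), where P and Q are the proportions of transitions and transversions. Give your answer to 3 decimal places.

Under the Kimura two-parameter model, d = −½ ln(1 − 2P − Q) − ¼ ln(1 − 2Q).
1 − 2P − Q = 0.6817, giving −½ ln(0.6817) = 0.191583.
1 − 2Q = 0.7514, giving −¼ ln(0.7514) = 0.071454.
d = 0.191583 + 0.071454 = 0.263037.

0.263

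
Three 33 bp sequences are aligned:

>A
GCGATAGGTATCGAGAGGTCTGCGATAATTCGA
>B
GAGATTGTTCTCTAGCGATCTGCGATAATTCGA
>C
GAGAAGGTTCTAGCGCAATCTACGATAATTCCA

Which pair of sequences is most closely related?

A and B

A–B: 7/33 differ, p = 0.212, d = 0.249.
A–C: 12/33 differ, p = 0.364, d = 0.497.
B–C: 8/33 differ, p = 0.242, d = 0.293.
The smallest distance is between A and B.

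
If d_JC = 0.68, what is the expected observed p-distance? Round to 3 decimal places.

0.447

p = (3/4)(1 − e^(−4d/3)) = 0.75 × (1 − e^(-0.906667)) = 0.75 × (1 − 0.403868) = 0.447099.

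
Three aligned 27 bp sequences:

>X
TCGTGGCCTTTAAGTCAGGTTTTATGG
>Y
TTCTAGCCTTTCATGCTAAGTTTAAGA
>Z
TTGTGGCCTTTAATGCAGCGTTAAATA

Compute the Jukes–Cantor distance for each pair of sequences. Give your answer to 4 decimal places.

d(X,Y) = 0.6735, d(X,Z) = 0.4408, d(Y,Z) = 0.3770

X–Y: 12/27 sites differ → p ≈ 0.444444, d = −0.75 ln(1 − 0.592592) = 0.673455 ≈ 0.6735.
X–Z: 9/27 sites differ → p ≈ 0.333333, d = −0.75 ln(1 − 0.444444) = 0.440839 ≈ 0.4408.
Y–Z: 8/27 sites differ → p ≈ 0.296296, d = −0.75 ln(1 − 0.395061) = 0.376971 ≈ 0.3770.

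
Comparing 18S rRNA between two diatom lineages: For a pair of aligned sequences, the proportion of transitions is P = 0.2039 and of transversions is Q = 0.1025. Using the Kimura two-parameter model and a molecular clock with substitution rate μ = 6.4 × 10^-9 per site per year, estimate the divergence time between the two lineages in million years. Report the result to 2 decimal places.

Under the Kimura two-parameter model, d = −½ ln(1 − 2P − Q) − ¼ ln(1 − 2Q).
1 − 2P − Q = 0.4897, giving −½ ln(0.4897) = 0.356981.
1 − 2Q = 0.795, giving −¼ ln(0.795) = 0.057353.
d = 0.356981 + 0.057353 = 0.414334.
Under a molecular clock d = 2μt, so t = d/(2μ) = 0.414334 / (2 × 6.4 × 10^-9) = 32.37 million years.

32.37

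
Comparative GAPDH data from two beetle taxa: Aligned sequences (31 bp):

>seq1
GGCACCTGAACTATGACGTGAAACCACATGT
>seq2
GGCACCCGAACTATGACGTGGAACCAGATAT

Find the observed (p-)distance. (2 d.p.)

0.13

The sequences differ at 4 of 31 positions (sites 7, 21, 27, 30).
p = 4/31 = 0.129032… ≈ 0.13 (to 2 d.p.).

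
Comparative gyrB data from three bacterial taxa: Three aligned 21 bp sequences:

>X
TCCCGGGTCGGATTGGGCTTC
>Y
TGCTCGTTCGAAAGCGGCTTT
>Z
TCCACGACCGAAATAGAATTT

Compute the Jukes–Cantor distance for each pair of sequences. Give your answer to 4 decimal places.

X–Y: 9/21 sites differ → p ≈ 0.428571, d = −0.75 ln(1 − 0.571428) = 0.635472 ≈ 0.6355.
X–Z: 10/21 sites differ → p ≈ 0.47619, d = −0.75 ln(1 − 0.63492) = 0.755729 ≈ 0.7557.
Y–Z: 8/21 sites differ → p ≈ 0.380952, d = −0.75 ln(1 − 0.507936) = 0.531860 ≈ 0.5319.

d(X,Y) = 0.6355, d(X,Z) = 0.7557, d(Y,Z) = 0.5319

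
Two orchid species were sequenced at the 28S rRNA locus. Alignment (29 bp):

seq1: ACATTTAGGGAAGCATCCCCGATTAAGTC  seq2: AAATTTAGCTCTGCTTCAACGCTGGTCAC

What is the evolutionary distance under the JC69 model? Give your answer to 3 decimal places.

The sequences differ at 14 of 29 sites, so p = 14/29 ≈ 0.482759.
d = −(3/4) ln(1 − 4p/3) = −0.75 ln(1 − 0.643679) = −0.75 ln(0.356321)
  = −0.75 × (-1.031923) = 0.773942 substitutions/site.

0.774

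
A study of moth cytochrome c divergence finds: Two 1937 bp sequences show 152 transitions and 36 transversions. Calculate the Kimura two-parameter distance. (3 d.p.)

0.106

P = 152/1937 ≈ 0.078472 and Q = 36/1937 ≈ 0.018585.
Under the Kimura two-parameter model, d = −½ ln(1 − 2P − Q) − ¼ ln(1 − 2Q).
1 − 2P − Q = 0.824471, giving −½ ln(0.824471) = 0.096507.
1 − 2Q = 0.96283, giving −¼ ln(0.96283) = 0.009470.
d = 0.096507 + 0.009470 = 0.105977.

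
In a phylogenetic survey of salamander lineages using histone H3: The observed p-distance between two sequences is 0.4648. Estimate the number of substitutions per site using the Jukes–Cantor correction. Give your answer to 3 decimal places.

d = −(3/4) ln(1 − 4p/3) = −0.75 ln(1 − 0.619733) = −0.75 ln(0.380267)
  = −0.75 × (-0.966882) = 0.725162 substitutions/site.

0.725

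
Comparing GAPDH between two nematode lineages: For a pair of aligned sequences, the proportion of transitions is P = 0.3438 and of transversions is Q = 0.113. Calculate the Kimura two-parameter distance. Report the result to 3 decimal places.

Under the Kimura two-parameter model, d = −½ ln(1 − 2P − Q) − ¼ ln(1 − 2Q).
1 − 2P − Q = 0.1994, giving −½ ln(0.1994) = 0.806221.
1 − 2Q = 0.774, giving −¼ ln(0.774) = 0.064046.
d = 0.806221 + 0.064046 = 0.870267.

0.870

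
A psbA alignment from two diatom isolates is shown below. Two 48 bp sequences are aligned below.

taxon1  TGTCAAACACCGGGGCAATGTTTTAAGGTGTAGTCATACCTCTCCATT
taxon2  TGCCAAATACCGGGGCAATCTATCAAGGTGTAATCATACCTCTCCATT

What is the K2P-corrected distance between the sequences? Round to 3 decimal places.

Of 48 sites, 4 differences are transitions and 2 are transversions, so P = 4/48 ≈ 0.083333 and Q = 2/48 ≈ 0.041667.
Under the Kimura two-parameter model, d = −½ ln(1 − 2P − Q) − ¼ ln(1 − 2Q).
1 − 2P − Q = 0.791667, giving −½ ln(0.791667) = 0.116807.
1 − 2Q = 0.916666, giving −¼ ln(0.916666) = 0.021753.
d = 0.116807 + 0.021753 = 0.138560.

0.139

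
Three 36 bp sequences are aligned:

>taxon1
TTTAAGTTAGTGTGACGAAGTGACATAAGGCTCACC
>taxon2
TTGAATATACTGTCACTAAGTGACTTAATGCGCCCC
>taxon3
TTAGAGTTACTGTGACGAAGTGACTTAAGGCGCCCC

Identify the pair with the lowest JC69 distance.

taxon1 and taxon3

taxon1–taxon2: 10/36 differ, p = 0.278, d = 0.347.
taxon1–taxon3: 6/36 differ, p = 0.167, d = 0.188.
taxon2–taxon3: 7/36 differ, p = 0.194, d = 0.225.
The smallest distance is between taxon1 and taxon3.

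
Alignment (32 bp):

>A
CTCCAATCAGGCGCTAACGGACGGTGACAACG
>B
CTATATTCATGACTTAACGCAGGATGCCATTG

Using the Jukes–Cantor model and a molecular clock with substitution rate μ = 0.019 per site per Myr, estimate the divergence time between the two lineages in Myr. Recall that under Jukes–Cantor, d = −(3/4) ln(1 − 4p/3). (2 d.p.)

The sequences differ at 13 of 32 sites, so p = 13/32 = 0.40625.
d = −(3/4) ln(1 − 4p/3) = −0.75 ln(1 − 0.541667) = −0.75 ln(0.458333)
  = −0.75 × (-0.780159) = 0.585119 substitutions/site.
Under a molecular clock d = 2μt, so t = d/(2μ) = 0.585119 / (2 × 0.019) = 15.40 Myr.

15.40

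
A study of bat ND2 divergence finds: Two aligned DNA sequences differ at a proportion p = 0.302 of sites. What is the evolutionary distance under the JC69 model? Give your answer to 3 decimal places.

d = −(3/4) ln(1 − 4p/3) = −0.75 ln(1 − 0.402667) = −0.75 ln(0.597333)
  = −0.75 × (-0.515281) = 0.386461 substitutions/site.

0.386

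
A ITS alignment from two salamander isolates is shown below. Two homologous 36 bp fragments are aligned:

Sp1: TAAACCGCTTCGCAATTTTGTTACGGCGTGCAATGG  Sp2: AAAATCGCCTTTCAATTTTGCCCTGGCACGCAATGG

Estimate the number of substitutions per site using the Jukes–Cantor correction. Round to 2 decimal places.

0.39

The sequences differ at 11 of 36 sites, so p = 11/36 ≈ 0.305556.
d = −(3/4) ln(1 − 4p/3) = −0.75 ln(1 − 0.407408) = −0.75 ln(0.592592)
  = −0.75 × (-0.523249) = 0.392437 substitutions/site.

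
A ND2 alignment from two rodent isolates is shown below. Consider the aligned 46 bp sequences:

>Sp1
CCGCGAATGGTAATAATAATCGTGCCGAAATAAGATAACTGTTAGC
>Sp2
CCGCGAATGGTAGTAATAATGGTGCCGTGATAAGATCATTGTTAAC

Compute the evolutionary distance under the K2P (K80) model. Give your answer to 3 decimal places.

0.172

Of 46 sites, 4 differences are transitions and 3 are transversions, so P = 4/46 ≈ 0.086957 and Q = 3/46 ≈ 0.065217.
Under the Kimura two-parameter model, d = −½ ln(1 − 2P − Q) − ¼ ln(1 − 2Q).
1 − 2P − Q = 0.760869, giving −½ ln(0.760869) = 0.136647.
1 − 2Q = 0.869566, giving −¼ ln(0.869566) = 0.034940.
d = 0.136647 + 0.034940 = 0.171587.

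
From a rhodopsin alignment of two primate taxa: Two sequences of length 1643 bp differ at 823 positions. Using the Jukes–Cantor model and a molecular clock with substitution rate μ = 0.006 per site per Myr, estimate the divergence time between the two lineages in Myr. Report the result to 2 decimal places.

p = 823/1643 ≈ 0.500913.
d = −(3/4) ln(1 − 4p/3) = −0.75 ln(1 − 0.667884) = −0.75 ln(0.332116)
  = −0.75 × (-1.102271) = 0.826703 substitutions/site.
Under a molecular clock d = 2μt, so t = d/(2μ) = 0.826703 / (2 × 0.006) = 68.89 Myr.

68.89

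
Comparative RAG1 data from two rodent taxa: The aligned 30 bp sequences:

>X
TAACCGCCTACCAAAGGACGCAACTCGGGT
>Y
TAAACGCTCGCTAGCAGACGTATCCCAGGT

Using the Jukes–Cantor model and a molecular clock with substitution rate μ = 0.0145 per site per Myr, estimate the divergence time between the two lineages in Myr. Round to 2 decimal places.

The sequences differ at 12 of 30 sites, so p = 12/30 = 0.4.
d = −(3/4) ln(1 − 4p/3) = −0.75 ln(1 − 0.533333) = −0.75 ln(0.466667)
  = −0.75 × (-0.762139) = 0.571604 substitutions/site.
Under a molecular clock d = 2μt, so t = d/(2μ) = 0.571604 / (2 × 0.0145) = 19.71 Myr.

19.71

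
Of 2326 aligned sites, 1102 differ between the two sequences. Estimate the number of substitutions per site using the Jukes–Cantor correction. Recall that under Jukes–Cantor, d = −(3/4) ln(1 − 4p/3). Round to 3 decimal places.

0.749

p = 1102/2326 ≈ 0.473775.
d = −(3/4) ln(1 − 4p/3) = −0.75 ln(1 − 0.6317) = −0.75 ln(0.3683)
  = −0.75 × (-0.998857) = 0.749143 substitutions/site.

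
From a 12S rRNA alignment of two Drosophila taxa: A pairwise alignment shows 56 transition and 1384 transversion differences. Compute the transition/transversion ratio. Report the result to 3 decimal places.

R = 56/1384 = 0.040462… ≈ 0.040 (to 3 d.p.).

0.040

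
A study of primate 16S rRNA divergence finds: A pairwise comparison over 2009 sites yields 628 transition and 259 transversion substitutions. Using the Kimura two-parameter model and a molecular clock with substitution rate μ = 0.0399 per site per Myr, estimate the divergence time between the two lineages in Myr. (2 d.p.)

P = 628/2009 ≈ 0.312593 and Q = 259/2009 ≈ 0.12892.
Under the Kimura two-parameter model, d = −½ ln(1 − 2P − Q) − ¼ ln(1 − 2Q).
1 − 2P − Q = 0.245894, giving −½ ln(0.245894) = 0.701427.
1 − 2Q = 0.74216, giving −¼ ln(0.74216) = 0.074548.
d = 0.701427 + 0.074548 = 0.775975.
Under a molecular clock d = 2μt, so t = d/(2μ) = 0.775975 / (2 × 0.0399) = 9.72 Myr.

9.72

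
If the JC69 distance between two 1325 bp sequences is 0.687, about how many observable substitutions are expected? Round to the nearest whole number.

Invert JC69: p = (3/4)(1 − e^(−4d/3)) = 0.75 × (1 − e^(-0.916)) = 0.75 × (1 − 0.400116) = 0.449913.
Expected differing sites = pL ≈ 0.449913 × 1325 = 596.134725 ≈ 596.

596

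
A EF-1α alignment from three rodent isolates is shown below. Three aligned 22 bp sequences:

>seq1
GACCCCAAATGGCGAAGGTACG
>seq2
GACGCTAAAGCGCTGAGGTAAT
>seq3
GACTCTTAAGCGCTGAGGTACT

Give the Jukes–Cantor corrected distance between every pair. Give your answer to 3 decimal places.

seq1–seq2: 8/22 sites differ → p ≈ 0.363636, d = −0.75 ln(1 − 0.484848) = 0.497470 ≈ 0.497.
seq1–seq3: 8/22 sites differ → p ≈ 0.363636, d = −0.75 ln(1 − 0.484848) = 0.497470 ≈ 0.497.
seq2–seq3: 3/22 sites differ → p ≈ 0.136364, d = −0.75 ln(1 − 0.181819) = 0.150504 ≈ 0.151.

d(seq1,seq2) = 0.497, d(seq1,seq3) = 0.497, d(seq2,seq3) = 0.151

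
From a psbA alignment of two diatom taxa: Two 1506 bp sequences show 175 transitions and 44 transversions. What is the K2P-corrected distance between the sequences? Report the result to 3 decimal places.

0.167

P = 175/1506 ≈ 0.116202 and Q = 44/1506 ≈ 0.029216.
Under the Kimura two-parameter model, d = −½ ln(1 − 2P − Q) − ¼ ln(1 − 2Q).
1 − 2P − Q = 0.73838, giving −½ ln(0.73838) = 0.151648.
1 − 2Q = 0.941568, giving −¼ ln(0.941568) = 0.015052.
d = 0.151648 + 0.015052 = 0.166700.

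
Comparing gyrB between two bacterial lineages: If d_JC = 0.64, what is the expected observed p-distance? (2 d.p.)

0.43

p = (3/4)(1 − e^(−4d/3)) = 0.75 × (1 − e^(-0.853333)) = 0.75 × (1 − 0.425993) = 0.430505.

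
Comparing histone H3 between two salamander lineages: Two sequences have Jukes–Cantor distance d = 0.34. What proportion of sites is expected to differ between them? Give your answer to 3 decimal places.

p = (3/4)(1 − e^(−4d/3)) = 0.75 × (1 − e^(-0.453333)) = 0.75 × (1 − 0.635506) = 0.273371.

0.273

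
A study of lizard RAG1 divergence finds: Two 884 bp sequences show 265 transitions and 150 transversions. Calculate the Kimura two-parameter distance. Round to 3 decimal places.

P = 265/884 ≈ 0.299774 and Q = 150/884 ≈ 0.169683.
Under the Kimura two-parameter model, d = −½ ln(1 − 2P − Q) − ¼ ln(1 − 2Q).
1 − 2P − Q = 0.230769, giving −½ ln(0.230769) = 0.733169.
1 − 2Q = 0.660634, giving −¼ ln(0.660634) = 0.103639.
d = 0.733169 + 0.103639 = 0.836808.

0.837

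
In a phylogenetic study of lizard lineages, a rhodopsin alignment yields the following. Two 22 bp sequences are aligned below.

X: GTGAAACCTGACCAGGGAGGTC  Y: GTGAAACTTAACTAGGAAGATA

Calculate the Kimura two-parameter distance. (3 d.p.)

0.370

Of 22 sites, 5 differences are transitions and 1 are transversions, so P = 5/22 ≈ 0.227273 and Q = 1/22 ≈ 0.045455.
Under the Kimura two-parameter model, d = −½ ln(1 − 2P − Q) − ¼ ln(1 − 2Q).
1 − 2P − Q = 0.499999, giving −½ ln(0.499999) = 0.346575.
1 − 2Q = 0.90909, giving −¼ ln(0.90909) = 0.023828.
d = 0.346575 + 0.023828 = 0.370403.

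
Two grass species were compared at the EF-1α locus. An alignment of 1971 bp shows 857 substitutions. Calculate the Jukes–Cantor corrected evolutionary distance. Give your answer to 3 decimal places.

p = 857/1971 ≈ 0.434805.
d = −(3/4) ln(1 − 4p/3) = −0.75 ln(1 − 0.57974) = −0.75 ln(0.42026)
  = −0.75 × (-0.866882) = 0.650162 substitutions/site.

0.650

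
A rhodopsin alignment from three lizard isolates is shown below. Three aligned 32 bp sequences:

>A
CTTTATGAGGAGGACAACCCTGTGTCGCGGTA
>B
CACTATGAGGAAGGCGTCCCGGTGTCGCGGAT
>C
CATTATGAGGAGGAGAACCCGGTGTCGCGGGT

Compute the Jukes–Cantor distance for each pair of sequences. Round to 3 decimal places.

d(A,B) = 0.353, d(A,C) = 0.175, d(B,C) = 0.259

A–B: 9/32 sites differ → p = 0.28125, d = −0.75 ln(1 − 0.375) = 0.352503 ≈ 0.353.
A–C: 5/32 sites differ → p = 0.15625, d = −0.75 ln(1 − 0.208333) = 0.175211 ≈ 0.175.
B–C: 7/32 sites differ → p = 0.21875, d = −0.75 ln(1 − 0.291667) = 0.258631 ≈ 0.259.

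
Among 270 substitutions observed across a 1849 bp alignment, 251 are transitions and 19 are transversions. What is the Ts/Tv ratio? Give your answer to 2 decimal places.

R = 251/19 = 13.210526… ≈ 13.21 (to 2 d.p.).

13.21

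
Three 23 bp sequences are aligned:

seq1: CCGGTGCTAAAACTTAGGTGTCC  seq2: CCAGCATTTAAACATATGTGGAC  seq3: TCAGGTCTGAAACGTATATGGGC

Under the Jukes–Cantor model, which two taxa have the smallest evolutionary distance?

seq2 and seq3

seq1–seq2: 9/23 differ, p = 0.391, d = 0.553.
seq1–seq3: 10/23 differ, p = 0.435, d = 0.650.
seq2–seq3: 8/23 differ, p = 0.348, d = 0.467.
The smallest distance is between seq2 and seq3.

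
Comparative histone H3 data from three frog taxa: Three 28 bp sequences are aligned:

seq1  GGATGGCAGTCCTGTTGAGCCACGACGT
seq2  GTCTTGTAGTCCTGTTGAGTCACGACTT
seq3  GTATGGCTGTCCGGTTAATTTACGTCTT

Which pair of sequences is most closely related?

seq1–seq2: 6/28 differ, p = 0.214, d = 0.252.
seq1–seq3: 9/28 differ, p = 0.321, d = 0.420.
seq2–seq3: 9/28 differ, p = 0.321, d = 0.420.
The smallest distance is between seq1 and seq2.

seq1 and seq2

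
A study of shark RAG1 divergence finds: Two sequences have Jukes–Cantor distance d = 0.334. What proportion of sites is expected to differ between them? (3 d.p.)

0.270

p = (3/4)(1 − e^(−4d/3)) = 0.75 × (1 − e^(-0.445333)) = 0.75 × (1 − 0.640611) = 0.269542.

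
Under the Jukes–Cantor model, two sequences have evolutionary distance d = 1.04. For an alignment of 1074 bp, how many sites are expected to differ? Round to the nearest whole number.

604

Invert JC69: p = (3/4)(1 − e^(−4d/3)) = 0.75 × (1 − e^(-1.386667)) = 0.75 × (1 − 0.249907) = 0.562570.
Expected differing sites = pL ≈ 0.562570 × 1074 = 604.20018 ≈ 604.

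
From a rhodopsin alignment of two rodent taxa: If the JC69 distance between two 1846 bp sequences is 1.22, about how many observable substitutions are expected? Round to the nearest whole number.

1112

Invert JC69: p = (3/4)(1 − e^(−4d/3)) = 0.75 × (1 − e^(-1.626667)) = 0.75 × (1 − 0.196584) = 0.602562.
Expected differing sites = pL ≈ 0.602562 × 1846 = 1112.329452 ≈ 1112.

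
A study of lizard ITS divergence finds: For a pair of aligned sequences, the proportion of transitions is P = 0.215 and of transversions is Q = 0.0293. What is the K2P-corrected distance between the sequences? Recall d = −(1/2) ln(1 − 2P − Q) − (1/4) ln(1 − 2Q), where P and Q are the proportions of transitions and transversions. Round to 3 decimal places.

Under the Kimura two-parameter model, d = −½ ln(1 − 2P − Q) − ¼ ln(1 − 2Q).
1 − 2P − Q = 0.5407, giving −½ ln(0.5407) = 0.307445.
1 − 2Q = 0.9414, giving −¼ ln(0.9414) = 0.015097.
d = 0.307445 + 0.015097 = 0.322542.

0.323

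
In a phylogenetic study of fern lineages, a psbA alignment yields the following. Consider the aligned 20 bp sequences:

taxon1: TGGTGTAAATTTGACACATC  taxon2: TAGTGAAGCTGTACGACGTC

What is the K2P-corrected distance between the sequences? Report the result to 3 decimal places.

0.698

Of 20 sites, 4 differences are transitions and 5 are transversions, so P = 4/20 = 0.2 and Q = 5/20 = 0.25.
Under the Kimura two-parameter model, d = −½ ln(1 − 2P − Q) − ¼ ln(1 − 2Q).
1 − 2P − Q = 0.35, giving −½ ln(0.35) = 0.524911.
1 − 2Q = 0.5, giving −¼ ln(0.5) = 0.173287.
d = 0.524911 + 0.173287 = 0.698198.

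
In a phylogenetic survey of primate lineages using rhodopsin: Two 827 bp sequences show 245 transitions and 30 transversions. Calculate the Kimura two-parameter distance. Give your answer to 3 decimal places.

0.514

P = 245/827 ≈ 0.296252 and Q = 30/827 ≈ 0.036276.
Under the Kimura two-parameter model, d = −½ ln(1 − 2P − Q) − ¼ ln(1 − 2Q).
1 − 2P − Q = 0.37122, giving −½ ln(0.37122) = 0.495480.
1 − 2Q = 0.927448, giving −¼ ln(0.927448) = 0.018830.
d = 0.495480 + 0.018830 = 0.514310.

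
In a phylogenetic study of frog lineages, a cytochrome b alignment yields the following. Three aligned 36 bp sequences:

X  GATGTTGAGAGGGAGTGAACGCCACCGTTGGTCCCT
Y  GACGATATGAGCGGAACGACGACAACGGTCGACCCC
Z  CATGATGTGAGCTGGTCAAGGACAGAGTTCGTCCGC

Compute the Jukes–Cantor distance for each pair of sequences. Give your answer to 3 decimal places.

d(X,Y) = 0.673, d(X,Z) = 0.548, d(Y,Z) = 0.493

X–Y: 16/36 sites differ → p ≈ 0.444444, d = −0.75 ln(1 − 0.592592) = 0.673455 ≈ 0.673.
X–Z: 14/36 sites differ → p ≈ 0.388889, d = −0.75 ln(1 − 0.518519) = 0.548166 ≈ 0.548.
Y–Z: 13/36 sites differ → p ≈ 0.361111, d = −0.75 ln(1 − 0.481481) = 0.492584 ≈ 0.493.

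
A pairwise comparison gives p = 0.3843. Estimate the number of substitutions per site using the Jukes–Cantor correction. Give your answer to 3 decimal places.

0.539

d = −(3/4) ln(1 − 4p/3) = −0.75 ln(1 − 0.5124) = −0.75 ln(0.4876)
  = −0.75 × (-0.718260) = 0.538695 substitutions/site.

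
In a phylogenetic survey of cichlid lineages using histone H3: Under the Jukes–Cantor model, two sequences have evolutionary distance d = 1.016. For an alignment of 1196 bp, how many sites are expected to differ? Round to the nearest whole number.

666

Invert JC69: p = (3/4)(1 − e^(−4d/3)) = 0.75 × (1 − e^(-1.354667)) = 0.75 × (1 − 0.258033) = 0.556475.
Expected differing sites = pL ≈ 0.556475 × 1196 = 665.5441 ≈ 666.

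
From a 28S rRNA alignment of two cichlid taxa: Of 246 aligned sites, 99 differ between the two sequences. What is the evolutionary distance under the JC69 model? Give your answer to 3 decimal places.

0.577

p = 99/246 ≈ 0.402439.
d = −(3/4) ln(1 − 4p/3) = −0.75 ln(1 − 0.536585) = −0.75 ln(0.463415)
  = −0.75 × (-0.769132) = 0.576849 substitutions/site.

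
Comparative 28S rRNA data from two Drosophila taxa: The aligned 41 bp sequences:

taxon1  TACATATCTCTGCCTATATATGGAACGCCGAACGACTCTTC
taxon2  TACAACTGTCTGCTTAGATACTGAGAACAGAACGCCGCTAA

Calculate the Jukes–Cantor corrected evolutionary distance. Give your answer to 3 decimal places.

The sequences differ at 15 of 41 sites, so p = 15/41 ≈ 0.365854.
d = −(3/4) ln(1 − 4p/3) = −0.75 ln(1 − 0.487805) = −0.75 ln(0.512195)
  = −0.75 × (-0.669050) = 0.501788 substitutions/site.

0.502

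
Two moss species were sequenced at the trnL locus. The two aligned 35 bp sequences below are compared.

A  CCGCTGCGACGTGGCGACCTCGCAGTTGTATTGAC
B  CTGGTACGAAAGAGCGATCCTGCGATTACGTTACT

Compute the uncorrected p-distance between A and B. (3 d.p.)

0.514

The sequences differ at 18 of 35 positions.
p = 18/35 = 0.514285… ≈ 0.514 (to 3 d.p.).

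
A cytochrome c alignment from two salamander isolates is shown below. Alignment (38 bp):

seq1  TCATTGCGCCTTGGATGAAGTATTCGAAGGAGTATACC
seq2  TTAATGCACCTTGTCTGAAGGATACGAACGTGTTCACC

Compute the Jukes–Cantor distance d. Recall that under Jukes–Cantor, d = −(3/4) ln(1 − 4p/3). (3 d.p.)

The sequences differ at 11 of 38 sites, so p = 11/38 ≈ 0.289474.
d = −(3/4) ln(1 − 4p/3) = −0.75 ln(1 − 0.385965) = −0.75 ln(0.614035)
  = −0.75 × (-0.487703) = 0.365777 substitutions/site.

0.366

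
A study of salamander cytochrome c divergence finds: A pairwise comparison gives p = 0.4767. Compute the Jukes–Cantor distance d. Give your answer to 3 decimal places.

0.757

d = −(3/4) ln(1 − 4p/3) = −0.75 ln(1 − 0.6356) = −0.75 ln(0.3644)
  = −0.75 × (-1.009503) = 0.757127 substitutions/site.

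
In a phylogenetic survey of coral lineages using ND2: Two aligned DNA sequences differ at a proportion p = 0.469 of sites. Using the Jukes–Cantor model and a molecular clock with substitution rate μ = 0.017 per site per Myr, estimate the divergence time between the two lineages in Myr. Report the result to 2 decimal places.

21.66

d = −(3/4) ln(1 − 4p/3) = −0.75 ln(1 − 0.625333) = −0.75 ln(0.374667)
  = −0.75 × (-0.981718) = 0.736289 substitutions/site.
Under a molecular clock d = 2μt, so t = d/(2μ) = 0.736289 / (2 × 0.017) = 21.66 Myr.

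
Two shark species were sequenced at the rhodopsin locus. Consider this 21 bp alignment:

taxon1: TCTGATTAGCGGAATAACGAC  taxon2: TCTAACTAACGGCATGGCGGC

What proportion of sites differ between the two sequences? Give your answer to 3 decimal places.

The sequences differ at 7 of 21 positions (sites 4, 6, 9, 13, 16, 17, 20).
p = 7/21 = 0.333333… ≈ 0.333 (to 3 d.p.).

0.333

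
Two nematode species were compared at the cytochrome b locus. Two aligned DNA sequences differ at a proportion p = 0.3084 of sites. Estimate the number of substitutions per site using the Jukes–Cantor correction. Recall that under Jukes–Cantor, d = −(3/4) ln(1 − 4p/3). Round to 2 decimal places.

0.40

d = −(3/4) ln(1 − 4p/3) = −0.75 ln(1 − 0.4112) = −0.75 ln(0.5888)
  = −0.75 × (-0.529669) = 0.397252 substitutions/site.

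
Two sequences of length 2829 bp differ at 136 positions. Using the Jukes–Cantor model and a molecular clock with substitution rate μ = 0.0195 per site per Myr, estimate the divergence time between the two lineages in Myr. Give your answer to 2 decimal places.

p = 136/2829 ≈ 0.048074.
d = −(3/4) ln(1 − 4p/3) = −0.75 ln(1 − 0.064099) = −0.75 ln(0.935901)
  = −0.75 × (-0.066246) = 0.049685 substitutions/site.
Under a molecular clock d = 2μt, so t = d/(2μ) = 0.049685 / (2 × 0.0195) = 1.27 Myr.

1.27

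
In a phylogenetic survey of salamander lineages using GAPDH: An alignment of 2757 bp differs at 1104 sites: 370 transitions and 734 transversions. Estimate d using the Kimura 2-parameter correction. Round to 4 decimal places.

P = 370/2757 ≈ 0.134204 and Q = 734/2757 ≈ 0.266231.
Under the Kimura two-parameter model, d = −½ ln(1 − 2P − Q) − ¼ ln(1 − 2Q).
1 − 2P − Q = 0.465361, giving −½ ln(0.465361) = 0.382471.
1 − 2Q = 0.467538, giving −¼ ln(0.467538) = 0.190069.
d = 0.382471 + 0.190069 = 0.572540.

0.5725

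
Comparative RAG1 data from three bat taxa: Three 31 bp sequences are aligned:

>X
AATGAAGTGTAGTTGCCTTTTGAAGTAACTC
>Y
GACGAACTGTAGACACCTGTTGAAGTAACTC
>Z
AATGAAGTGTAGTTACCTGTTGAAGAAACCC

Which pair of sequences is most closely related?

X–Y: 7/31 differ, p = 0.226, d = 0.269.
X–Z: 4/31 differ, p = 0.129, d = 0.142.
Y–Z: 7/31 differ, p = 0.226, d = 0.269.
The smallest distance is between X and Z.

X and Z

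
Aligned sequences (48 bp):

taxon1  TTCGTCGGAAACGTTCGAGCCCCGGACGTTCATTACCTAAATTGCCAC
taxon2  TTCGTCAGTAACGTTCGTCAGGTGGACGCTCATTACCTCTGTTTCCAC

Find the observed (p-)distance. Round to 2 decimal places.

0.27

The sequences differ at 13 of 48 positions.
p = 13/48 = 0.270833… ≈ 0.27 (to 2 d.p.).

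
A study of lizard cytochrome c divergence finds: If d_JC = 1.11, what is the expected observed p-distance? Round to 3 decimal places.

p = (3/4)(1 − e^(−4d/3)) = 0.75 × (1 − e^(-1.48)) = 0.75 × (1 − 0.227638) = 0.579272.

0.579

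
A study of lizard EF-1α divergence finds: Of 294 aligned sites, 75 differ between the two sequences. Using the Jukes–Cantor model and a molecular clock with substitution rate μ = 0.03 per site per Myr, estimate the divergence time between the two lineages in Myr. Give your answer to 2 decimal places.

p = 75/294 ≈ 0.255102.
d = −(3/4) ln(1 − 4p/3) = −0.75 ln(1 − 0.340136) = −0.75 ln(0.659864)
  = −0.75 × (-0.415722) = 0.311792 substitutions/site.
Under a molecular clock d = 2μt, so t = d/(2μ) = 0.311792 / (2 × 0.03) = 5.20 Myr.

5.20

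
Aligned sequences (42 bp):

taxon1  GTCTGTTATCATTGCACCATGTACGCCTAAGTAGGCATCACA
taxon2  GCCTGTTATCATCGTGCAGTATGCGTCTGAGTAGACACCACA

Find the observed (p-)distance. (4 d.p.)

0.2857

The sequences differ at 12 of 42 positions.
p = 12/42 = 0.285714… ≈ 0.2857 (to 4 d.p.).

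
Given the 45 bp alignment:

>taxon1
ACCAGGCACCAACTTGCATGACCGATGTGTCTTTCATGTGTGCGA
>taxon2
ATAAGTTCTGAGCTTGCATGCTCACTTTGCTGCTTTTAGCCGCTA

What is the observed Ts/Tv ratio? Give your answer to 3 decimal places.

Transitions are A↔G and C↔T; transversions are all other mismatches.
Transitions: 12. Transversions: 12.
R = 12/12 = 1.000.

1.000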